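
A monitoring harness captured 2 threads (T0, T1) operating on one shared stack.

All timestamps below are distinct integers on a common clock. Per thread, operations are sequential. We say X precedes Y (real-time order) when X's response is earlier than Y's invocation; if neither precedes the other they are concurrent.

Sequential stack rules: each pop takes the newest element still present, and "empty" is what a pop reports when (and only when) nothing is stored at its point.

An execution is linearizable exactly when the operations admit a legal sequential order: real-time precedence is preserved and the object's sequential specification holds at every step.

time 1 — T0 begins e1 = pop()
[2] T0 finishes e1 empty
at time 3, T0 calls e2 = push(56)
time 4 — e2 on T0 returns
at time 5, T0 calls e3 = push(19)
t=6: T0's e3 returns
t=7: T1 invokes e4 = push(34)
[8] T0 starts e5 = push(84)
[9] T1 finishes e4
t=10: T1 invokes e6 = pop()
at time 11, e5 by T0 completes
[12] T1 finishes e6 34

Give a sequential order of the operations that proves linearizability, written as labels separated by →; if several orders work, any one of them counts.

after step 1 (e1 pop() → empty): stack <>
after step 2 (e2 push(56)): stack <56>
after step 3 (e3 push(19)): stack <56,19>
after step 4 (e4 push(34)): stack <56,19,34>
after step 5 (e6 pop() → 34): stack <56,19>
after step 6 (e5 push(84)): stack <56,19,84>

e1 → e2 → e3 → e4 → e6 → e5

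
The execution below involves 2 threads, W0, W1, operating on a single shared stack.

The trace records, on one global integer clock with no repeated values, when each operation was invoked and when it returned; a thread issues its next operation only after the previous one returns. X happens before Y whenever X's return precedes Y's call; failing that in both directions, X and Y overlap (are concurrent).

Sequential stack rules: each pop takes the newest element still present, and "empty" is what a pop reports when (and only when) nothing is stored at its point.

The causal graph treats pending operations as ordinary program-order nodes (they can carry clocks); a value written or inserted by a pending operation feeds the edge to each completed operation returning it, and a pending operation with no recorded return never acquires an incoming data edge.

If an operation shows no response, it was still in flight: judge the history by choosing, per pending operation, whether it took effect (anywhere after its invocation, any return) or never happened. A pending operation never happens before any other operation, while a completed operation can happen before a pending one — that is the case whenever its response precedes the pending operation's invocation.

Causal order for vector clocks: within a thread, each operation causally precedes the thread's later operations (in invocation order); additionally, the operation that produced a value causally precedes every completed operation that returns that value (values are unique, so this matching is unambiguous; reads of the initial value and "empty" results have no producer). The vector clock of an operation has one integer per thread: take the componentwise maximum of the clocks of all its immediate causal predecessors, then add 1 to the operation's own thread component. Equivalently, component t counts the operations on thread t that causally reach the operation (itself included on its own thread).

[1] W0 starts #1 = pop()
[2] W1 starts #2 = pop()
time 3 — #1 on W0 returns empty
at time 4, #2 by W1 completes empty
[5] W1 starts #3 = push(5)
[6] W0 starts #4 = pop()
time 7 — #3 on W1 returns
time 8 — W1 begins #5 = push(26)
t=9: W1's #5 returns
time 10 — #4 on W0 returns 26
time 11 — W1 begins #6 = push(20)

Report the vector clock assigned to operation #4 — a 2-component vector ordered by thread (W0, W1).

(2, 3)

invoked at 2, #2 has no predecessors; its own W1 bump gives (0, 1)
invoked at 1, #1 has no predecessors; its own W0 bump gives (1, 0)
merge at #3 (invoked 5): VC(#2)=(0, 1), own-thread bump on W1 → (0, 2)
merge at #5 (invoked 8): VC(#3)=(0, 2), own-thread bump on W1 → (0, 3)
merge at #6 (invoked 11): VC(#5)=(0, 3), own-thread bump on W1 → (0, 4)
merge at #4 (invoked 6): VC(#1)=(1, 0), VC(#5)=(0, 3), own-thread bump on W0 → (2, 3)
target: VC(#4) = (2, 3)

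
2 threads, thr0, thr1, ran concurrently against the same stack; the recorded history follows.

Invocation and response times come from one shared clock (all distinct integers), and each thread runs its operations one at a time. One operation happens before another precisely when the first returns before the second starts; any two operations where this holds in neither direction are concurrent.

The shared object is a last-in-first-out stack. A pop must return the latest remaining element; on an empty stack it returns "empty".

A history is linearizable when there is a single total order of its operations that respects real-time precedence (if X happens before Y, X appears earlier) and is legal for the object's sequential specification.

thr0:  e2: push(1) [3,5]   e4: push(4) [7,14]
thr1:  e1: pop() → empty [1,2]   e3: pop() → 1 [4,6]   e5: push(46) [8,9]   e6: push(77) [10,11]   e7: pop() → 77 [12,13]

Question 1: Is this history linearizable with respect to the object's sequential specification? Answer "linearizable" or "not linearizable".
witness order: e1, e2, e3, e4, e5, e6, e7
step 1: e1 pop() → empty — stack <>
step 2: e2 push(1) — stack <1>
step 3: e3 pop() → 1 — stack <>
step 4: e4 push(4) — stack <4>
step 5: e5 push(46) — stack <4,46>
step 6: e6 push(77) — stack <4,46,77>
step 7: e7 pop() → 77 — stack <4,46>

linearizable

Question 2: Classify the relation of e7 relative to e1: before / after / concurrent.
Answer: after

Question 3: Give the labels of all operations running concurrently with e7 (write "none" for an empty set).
Answer: e4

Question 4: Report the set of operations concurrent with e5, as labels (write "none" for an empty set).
Answer: e4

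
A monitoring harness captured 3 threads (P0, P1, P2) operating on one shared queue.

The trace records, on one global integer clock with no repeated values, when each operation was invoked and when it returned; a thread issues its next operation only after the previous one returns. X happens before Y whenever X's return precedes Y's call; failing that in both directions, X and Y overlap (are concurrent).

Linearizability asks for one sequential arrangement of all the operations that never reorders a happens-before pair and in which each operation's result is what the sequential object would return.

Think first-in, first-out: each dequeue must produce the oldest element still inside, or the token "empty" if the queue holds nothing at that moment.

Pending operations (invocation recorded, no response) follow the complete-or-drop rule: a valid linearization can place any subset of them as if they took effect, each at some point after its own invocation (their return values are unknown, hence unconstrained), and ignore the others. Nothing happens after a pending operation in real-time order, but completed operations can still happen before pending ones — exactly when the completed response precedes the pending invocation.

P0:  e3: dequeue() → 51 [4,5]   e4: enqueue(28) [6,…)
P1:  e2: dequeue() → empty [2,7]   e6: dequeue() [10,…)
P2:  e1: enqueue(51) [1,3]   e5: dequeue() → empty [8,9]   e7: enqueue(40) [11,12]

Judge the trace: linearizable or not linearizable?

witness order: e1, e3, e2, e5, e4, e6, e7
after step 1 (e1 enqueue(51)): queue <51>
after step 2 (e3 dequeue() → 51): queue <>
after step 3 (e2 dequeue() → empty): queue <>
after step 4 (e5 dequeue() → empty): queue <>
after step 5 (e4 enqueue(28) (pending, included)): queue <28>
after step 6 (e6 dequeue() (pending, included)): queue <>
after step 7 (e7 enqueue(40)): queue <40>

linearizable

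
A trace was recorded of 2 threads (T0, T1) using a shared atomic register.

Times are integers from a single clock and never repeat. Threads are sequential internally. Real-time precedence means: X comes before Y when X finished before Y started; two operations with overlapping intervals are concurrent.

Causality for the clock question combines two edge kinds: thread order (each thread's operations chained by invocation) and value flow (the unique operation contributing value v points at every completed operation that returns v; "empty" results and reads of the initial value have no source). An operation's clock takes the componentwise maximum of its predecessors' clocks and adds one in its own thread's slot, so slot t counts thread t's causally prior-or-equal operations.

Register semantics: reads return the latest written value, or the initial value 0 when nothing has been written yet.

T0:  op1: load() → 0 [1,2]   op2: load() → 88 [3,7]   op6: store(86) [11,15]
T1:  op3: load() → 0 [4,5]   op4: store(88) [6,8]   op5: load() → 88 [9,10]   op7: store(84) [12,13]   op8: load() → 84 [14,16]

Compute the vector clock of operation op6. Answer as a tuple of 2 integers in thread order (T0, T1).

(3, 2)

VC(op3, invoked at 4): no causal predecessors; +1 on T1 → (0, 1)
VC(op1, invoked at 1): no causal predecessors; +1 on T0 → (1, 0)
invoked at 6, op4 merges VC(op3)=(0, 1) and bumps T1's slot → (0, 2)
invoked at 9, op5 merges VC(op4)=(0, 2) and bumps T1's slot → (0, 3)
invoked at 12, op7 merges VC(op5)=(0, 3) and bumps T1's slot → (0, 4)
invoked at 3, op2 merges VC(op1)=(1, 0), VC(op4)=(0, 2) and bumps T0's slot → (2, 2)
invoked at 14, op8 merges VC(op7)=(0, 4) and bumps T1's slot → (0, 5)
invoked at 11, op6 merges VC(op2)=(2, 2) and bumps T0's slot → (3, 2)
target: VC(op6) = (3, 2)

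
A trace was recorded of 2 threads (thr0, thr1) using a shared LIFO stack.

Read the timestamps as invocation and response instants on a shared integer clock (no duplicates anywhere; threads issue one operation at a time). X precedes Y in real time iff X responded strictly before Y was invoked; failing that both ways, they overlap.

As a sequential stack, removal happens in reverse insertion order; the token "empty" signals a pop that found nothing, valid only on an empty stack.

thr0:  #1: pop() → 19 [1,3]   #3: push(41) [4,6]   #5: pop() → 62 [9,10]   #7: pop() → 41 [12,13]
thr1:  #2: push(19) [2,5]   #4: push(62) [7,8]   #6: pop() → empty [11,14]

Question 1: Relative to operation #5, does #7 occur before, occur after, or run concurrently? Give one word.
Answer: after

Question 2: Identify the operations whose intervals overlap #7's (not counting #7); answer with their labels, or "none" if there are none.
Answer: #6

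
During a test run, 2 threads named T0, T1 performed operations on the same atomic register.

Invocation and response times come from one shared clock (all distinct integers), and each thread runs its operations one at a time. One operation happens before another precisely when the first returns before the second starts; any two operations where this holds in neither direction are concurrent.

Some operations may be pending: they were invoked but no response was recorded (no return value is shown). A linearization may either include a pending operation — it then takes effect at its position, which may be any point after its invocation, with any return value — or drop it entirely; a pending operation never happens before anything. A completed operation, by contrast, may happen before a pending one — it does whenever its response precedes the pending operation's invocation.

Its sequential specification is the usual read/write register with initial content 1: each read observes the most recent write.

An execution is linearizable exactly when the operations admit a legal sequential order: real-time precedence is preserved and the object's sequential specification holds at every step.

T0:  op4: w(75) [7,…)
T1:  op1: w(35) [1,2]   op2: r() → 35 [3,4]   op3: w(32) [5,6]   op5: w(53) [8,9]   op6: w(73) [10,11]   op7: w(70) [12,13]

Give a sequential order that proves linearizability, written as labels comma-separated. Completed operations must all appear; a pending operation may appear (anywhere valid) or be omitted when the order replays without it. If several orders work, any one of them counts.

op1, op2, op3, op4, op5, op6, op7

step 1: op1 w(35) — value 35
step 2: op2 r() → 35 — value 35
step 3: op3 w(32) — value 32
step 4: op4 w(75) (pending, included) — value 75
step 5: op5 w(53) — value 53
step 6: op6 w(73) — value 73
step 7: op7 w(70) — value 70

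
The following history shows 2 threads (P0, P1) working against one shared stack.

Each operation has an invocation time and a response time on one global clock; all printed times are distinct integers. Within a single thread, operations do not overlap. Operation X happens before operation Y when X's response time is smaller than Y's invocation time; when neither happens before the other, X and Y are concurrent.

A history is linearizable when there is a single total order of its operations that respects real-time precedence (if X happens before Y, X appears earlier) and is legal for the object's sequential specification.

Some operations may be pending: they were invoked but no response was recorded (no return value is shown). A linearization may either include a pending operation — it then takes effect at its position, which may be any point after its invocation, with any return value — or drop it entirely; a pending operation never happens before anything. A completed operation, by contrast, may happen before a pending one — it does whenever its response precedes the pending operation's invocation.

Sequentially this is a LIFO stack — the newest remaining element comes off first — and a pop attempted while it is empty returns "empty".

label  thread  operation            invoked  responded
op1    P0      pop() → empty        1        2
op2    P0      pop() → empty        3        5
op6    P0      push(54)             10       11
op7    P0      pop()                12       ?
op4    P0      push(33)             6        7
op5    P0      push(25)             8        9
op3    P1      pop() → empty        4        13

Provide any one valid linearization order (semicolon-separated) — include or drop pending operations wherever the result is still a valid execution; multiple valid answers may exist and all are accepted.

op1; op2; op3; op4; op5; op6

step 1: op1 pop() → empty — stack <>
step 2: op2 pop() → empty — stack <>
step 3: op3 pop() → empty — stack <>
step 4: op4 push(33) — stack <33>
step 5: op5 push(25) — stack <33,25>
step 6: op6 push(54) — stack <33,25,54>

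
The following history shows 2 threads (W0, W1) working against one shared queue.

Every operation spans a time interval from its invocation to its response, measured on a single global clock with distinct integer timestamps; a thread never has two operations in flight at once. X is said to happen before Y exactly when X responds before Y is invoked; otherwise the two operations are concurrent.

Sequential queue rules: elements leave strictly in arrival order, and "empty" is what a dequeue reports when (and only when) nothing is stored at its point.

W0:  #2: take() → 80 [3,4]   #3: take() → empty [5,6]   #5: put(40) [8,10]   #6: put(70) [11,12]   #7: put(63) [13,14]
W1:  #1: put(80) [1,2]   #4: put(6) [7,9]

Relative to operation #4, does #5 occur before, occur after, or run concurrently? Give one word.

#5 spans [8,10], #4 spans [7,9]
the intervals overlap in both directions

concurrent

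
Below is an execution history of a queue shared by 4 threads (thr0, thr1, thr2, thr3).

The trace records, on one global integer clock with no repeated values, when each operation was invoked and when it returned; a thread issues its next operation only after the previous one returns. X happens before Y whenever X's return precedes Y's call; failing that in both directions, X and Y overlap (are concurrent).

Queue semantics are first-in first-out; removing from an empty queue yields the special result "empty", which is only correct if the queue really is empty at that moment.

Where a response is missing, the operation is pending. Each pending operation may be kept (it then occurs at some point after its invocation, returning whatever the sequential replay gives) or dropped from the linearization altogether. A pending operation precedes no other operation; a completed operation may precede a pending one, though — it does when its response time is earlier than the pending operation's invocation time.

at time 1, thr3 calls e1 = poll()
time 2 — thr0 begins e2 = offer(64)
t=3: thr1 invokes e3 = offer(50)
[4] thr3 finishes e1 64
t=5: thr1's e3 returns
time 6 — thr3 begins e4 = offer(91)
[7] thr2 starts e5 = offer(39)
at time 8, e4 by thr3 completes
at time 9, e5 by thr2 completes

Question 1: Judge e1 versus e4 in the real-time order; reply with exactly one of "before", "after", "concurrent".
Answer: before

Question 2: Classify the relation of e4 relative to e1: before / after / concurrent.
Answer: after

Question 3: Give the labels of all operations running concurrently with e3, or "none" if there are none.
Answer: e1, e2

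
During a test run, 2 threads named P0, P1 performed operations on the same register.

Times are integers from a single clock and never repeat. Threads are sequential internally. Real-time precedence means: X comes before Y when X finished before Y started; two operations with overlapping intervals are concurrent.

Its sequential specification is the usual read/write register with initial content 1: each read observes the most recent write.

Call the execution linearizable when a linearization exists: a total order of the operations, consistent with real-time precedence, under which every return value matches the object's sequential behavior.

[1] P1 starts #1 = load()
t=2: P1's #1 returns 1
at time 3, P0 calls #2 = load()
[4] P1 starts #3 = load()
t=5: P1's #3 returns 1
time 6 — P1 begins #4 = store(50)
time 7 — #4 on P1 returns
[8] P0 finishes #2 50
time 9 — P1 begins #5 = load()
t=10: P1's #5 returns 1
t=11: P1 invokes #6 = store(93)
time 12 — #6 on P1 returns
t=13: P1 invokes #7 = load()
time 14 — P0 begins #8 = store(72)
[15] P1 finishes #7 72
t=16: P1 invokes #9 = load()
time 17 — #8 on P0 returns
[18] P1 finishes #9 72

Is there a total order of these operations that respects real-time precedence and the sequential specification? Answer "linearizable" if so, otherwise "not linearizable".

not linearizable

through event 9 a valid linearization exists; event 10 (#5 responding at time 10) ends that
no legal order exists: 3 real-time-consistent candidates over 5 completed register operations, all rejected
e.g. #1, #2, #3, #4, #5: illegal at step 2, since #2 load() → 50 cannot apply there
e.g. #1, #3, #2, #4, #5: illegal at step 3, since #2 load() → 50 cannot apply there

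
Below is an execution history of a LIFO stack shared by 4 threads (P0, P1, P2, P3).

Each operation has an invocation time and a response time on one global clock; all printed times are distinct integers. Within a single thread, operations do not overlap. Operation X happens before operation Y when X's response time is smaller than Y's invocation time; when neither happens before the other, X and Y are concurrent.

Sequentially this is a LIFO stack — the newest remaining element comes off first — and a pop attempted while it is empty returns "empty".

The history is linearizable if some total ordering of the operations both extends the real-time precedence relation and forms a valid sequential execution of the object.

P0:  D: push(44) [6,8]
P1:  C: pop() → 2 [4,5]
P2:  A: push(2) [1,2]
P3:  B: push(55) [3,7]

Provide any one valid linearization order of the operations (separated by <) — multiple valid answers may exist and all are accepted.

after step 1 (A push(2)): stack <2>
after step 2 (C pop() → 2): stack <>
after step 3 (B push(55)): stack <55>
after step 4 (D push(44)): stack <55,44>

A < C < B < D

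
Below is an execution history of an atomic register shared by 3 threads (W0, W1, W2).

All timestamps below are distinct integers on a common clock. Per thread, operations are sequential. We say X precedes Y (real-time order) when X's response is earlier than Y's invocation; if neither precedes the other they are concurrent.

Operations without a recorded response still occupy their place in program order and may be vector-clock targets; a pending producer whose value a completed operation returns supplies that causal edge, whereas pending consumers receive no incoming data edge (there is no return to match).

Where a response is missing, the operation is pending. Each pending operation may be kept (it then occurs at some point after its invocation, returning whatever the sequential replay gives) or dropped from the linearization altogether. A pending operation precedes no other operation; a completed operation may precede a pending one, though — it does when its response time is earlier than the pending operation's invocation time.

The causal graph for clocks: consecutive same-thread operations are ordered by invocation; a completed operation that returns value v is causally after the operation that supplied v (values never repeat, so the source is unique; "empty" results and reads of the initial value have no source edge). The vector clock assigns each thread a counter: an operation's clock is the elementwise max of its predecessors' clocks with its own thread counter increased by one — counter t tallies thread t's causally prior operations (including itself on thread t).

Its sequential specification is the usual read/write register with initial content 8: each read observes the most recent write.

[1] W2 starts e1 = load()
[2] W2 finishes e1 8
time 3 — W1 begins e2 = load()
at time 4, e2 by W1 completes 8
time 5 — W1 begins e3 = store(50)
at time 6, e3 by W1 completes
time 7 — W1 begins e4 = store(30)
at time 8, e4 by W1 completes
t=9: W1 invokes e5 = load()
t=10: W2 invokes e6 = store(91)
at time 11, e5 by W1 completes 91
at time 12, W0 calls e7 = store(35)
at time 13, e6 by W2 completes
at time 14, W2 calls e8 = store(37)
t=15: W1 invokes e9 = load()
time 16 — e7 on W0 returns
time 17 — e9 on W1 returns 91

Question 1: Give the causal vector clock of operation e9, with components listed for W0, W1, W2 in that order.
root op e1, invoked 1: fresh clock plus W2's own tick → (0, 0, 1)
root op e2, invoked 3: fresh clock plus W1's own tick → (0, 1, 0)
root op e7, invoked 12: fresh clock plus W0's own tick → (1, 0, 0)
invoked at 10, e6 merges VC(e1)=(0, 0, 1) and bumps W2's slot → (0, 0, 2)
invoked at 5, e3 merges VC(e2)=(0, 1, 0) and bumps W1's slot → (0, 2, 0)
invoked at 14, e8 merges VC(e6)=(0, 0, 2) and bumps W2's slot → (0, 0, 3)
invoked at 7, e4 merges VC(e3)=(0, 2, 0) and bumps W1's slot → (0, 3, 0)
invoked at 9, e5 merges VC(e4)=(0, 3, 0), VC(e6)=(0, 0, 2) and bumps W1's slot → (0, 4, 2)
invoked at 15, e9 merges VC(e5)=(0, 4, 2), VC(e6)=(0, 0, 2) and bumps W1's slot → (0, 5, 2)
target: VC(e9) = (0, 5, 2)

(0, 5, 2)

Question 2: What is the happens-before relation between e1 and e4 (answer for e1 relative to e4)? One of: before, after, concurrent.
e1 spans [1,2], e4 spans [7,8]
resp(e1)=2 < inv(e4)=7

before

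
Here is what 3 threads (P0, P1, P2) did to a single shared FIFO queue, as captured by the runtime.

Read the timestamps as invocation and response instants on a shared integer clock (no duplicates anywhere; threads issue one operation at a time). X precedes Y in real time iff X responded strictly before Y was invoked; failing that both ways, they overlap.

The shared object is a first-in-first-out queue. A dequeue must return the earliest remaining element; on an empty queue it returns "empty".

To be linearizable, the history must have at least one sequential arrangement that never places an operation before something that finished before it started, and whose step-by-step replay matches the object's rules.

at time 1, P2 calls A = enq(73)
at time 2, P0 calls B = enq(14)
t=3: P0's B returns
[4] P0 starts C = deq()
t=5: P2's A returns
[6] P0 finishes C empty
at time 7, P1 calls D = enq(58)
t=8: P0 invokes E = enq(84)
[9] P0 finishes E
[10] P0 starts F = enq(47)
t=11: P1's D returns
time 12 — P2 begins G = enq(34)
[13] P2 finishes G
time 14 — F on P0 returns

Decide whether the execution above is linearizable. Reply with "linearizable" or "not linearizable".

not linearizable

prefix check: 1..5 passes, 1..6 fails once C's time-6 response joins
no legal order exists: 3 real-time-consistent candidates over 3 completed FIFO queue operations, all rejected
take A, B, C: step 3 already fails, because C deq() → empty cannot occur there
take B, A, C: step 3 already fails, because C deq() → empty cannot occur there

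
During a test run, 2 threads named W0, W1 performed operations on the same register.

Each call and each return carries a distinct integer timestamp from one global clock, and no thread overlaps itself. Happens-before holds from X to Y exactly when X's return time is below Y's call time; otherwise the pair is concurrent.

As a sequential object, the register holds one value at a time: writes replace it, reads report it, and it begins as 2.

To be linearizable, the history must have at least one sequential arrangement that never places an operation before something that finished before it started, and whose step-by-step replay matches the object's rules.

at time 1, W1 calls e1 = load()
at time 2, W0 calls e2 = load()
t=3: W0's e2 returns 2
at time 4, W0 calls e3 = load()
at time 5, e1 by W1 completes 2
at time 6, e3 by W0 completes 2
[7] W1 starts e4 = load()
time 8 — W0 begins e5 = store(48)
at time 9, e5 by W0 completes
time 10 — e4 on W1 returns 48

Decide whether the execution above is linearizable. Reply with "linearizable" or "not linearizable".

a witness: e1, e2, e3, e5, e4
after step 1 (e1 load() → 2): value 2
after step 2 (e2 load() → 2): value 2
after step 3 (e3 load() → 2): value 2
after step 4 (e5 store(48)): value 48
after step 5 (e4 load() → 48): value 48

linearizable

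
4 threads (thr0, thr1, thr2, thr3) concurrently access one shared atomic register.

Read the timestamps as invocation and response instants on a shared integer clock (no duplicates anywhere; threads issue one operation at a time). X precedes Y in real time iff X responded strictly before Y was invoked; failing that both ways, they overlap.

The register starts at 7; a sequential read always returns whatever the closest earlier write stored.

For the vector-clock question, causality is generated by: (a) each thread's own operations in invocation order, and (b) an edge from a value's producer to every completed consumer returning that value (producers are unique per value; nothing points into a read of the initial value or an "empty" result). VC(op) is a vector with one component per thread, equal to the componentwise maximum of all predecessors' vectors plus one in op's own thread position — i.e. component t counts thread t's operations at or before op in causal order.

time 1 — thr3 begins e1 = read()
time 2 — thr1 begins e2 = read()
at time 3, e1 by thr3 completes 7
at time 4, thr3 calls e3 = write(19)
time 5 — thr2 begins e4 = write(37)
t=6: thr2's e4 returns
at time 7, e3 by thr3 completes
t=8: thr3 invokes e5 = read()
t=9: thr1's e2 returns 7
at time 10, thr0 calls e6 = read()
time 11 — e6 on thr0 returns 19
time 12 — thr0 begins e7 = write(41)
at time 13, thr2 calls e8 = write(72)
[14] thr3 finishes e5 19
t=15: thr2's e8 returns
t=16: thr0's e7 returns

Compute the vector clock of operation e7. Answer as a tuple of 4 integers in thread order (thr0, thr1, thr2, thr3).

(2, 0, 0, 2)

VC(e1, invoked at 1): no causal predecessors; +1 on thr3 → (0, 0, 0, 1)
VC(e4, invoked at 5): no causal predecessors; +1 on thr2 → (0, 0, 1, 0)
VC(e2, invoked at 2): no causal predecessors; +1 on thr1 → (0, 1, 0, 0)
e3 (invocation 4): componentwise max over VC(e1)=(0, 0, 0, 1), +1 at thr3, giving (0, 0, 0, 2)
e8 (invocation 13): componentwise max over VC(e4)=(0, 0, 1, 0), +1 at thr2, giving (0, 0, 2, 0)
e5 (invocation 8): componentwise max over VC(e3)=(0, 0, 0, 2), +1 at thr3, giving (0, 0, 0, 3)
e6 (invocation 10): componentwise max over VC(e3)=(0, 0, 0, 2), +1 at thr0, giving (1, 0, 0, 2)
e7 (invocation 12): componentwise max over VC(e6)=(1, 0, 0, 2), +1 at thr0, giving (2, 0, 0, 2)
target: VC(e7) = (2, 0, 0, 2)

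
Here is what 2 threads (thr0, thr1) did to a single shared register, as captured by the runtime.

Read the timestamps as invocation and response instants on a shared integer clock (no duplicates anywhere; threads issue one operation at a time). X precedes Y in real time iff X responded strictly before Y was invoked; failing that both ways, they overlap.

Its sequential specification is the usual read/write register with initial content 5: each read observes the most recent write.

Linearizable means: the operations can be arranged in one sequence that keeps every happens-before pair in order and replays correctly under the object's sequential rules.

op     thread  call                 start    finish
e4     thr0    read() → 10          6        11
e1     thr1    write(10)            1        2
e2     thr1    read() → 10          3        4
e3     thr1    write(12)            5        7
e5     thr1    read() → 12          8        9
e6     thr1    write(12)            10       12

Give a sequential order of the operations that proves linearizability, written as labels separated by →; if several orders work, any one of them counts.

e1 → e2 → e4 → e3 → e5 → e6

step 1: e1 write(10) — value 10
step 2: e2 read() → 10 — value 10
step 3: e4 read() → 10 — value 10
step 4: e3 write(12) — value 12
step 5: e5 read() → 12 — value 12
step 6: e6 write(12) — value 12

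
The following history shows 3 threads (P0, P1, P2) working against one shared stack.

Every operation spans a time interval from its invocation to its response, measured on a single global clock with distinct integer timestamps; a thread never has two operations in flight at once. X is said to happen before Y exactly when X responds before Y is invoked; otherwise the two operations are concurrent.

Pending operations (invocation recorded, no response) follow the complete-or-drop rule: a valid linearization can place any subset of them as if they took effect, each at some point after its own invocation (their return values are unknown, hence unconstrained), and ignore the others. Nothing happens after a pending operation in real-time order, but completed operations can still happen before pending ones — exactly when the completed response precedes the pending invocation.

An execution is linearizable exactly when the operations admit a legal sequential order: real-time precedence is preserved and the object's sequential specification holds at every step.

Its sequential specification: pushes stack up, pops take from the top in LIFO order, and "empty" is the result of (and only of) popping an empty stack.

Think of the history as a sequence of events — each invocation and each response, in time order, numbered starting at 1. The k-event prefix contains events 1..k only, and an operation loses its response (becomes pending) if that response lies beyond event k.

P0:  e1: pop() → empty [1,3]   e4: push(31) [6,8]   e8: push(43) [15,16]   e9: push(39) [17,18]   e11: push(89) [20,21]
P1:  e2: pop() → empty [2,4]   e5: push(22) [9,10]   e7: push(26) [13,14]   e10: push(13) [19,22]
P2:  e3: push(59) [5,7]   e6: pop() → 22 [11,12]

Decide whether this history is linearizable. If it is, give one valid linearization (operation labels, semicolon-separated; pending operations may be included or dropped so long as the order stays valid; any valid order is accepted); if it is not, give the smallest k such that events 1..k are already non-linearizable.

1. e1 pop() → empty, leaving stack <>
2. e2 pop() → empty, leaving stack <>
3. e3 push(59), leaving stack <59>
4. e4 push(31), leaving stack <59,31>
5. e5 push(22), leaving stack <59,31,22>
6. e6 pop() → 22, leaving stack <59,31>
7. e7 push(26), leaving stack <59,31,26>
8. e8 push(43), leaving stack <59,31,26,43>
9. e9 push(39), leaving stack <59,31,26,43,39>
10. e10 push(13), leaving stack <59,31,26,43,39,13>
11. e11 push(89), leaving stack <59,31,26,43,39,13,89>

linearizable — witness: e1; e2; e3; e4; e5; e6; e7; e8; e9; e10; e11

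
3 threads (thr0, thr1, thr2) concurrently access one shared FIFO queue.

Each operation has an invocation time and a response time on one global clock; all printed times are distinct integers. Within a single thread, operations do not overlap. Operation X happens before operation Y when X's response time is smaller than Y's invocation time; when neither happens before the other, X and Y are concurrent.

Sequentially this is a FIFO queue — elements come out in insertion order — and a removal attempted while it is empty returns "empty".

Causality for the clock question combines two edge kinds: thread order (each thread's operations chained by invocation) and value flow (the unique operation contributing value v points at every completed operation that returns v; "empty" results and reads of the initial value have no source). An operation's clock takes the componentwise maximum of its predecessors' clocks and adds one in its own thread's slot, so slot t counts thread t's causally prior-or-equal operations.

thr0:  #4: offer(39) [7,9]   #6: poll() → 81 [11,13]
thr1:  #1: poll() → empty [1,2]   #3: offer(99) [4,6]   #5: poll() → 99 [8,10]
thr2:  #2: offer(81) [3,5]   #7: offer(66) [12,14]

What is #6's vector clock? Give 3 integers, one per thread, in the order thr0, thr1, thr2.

root op #2, invoked 3: fresh clock plus thr2's own tick → (0, 0, 1)
root op #1, invoked 1: fresh clock plus thr1's own tick → (0, 1, 0)
root op #4, invoked 7: fresh clock plus thr0's own tick → (1, 0, 0)
VC(#7, invoked at 12): max of VC(#2)=(0, 0, 1), then +1 on thread thr2 → (0, 0, 2)
VC(#3, invoked at 4): max of VC(#1)=(0, 1, 0), then +1 on thread thr1 → (0, 2, 0)
VC(#5, invoked at 8): max of VC(#3)=(0, 2, 0), then +1 on thread thr1 → (0, 3, 0)
VC(#6, invoked at 11): max of VC(#2)=(0, 0, 1), VC(#4)=(1, 0, 0), then +1 on thread thr0 → (2, 0, 1)
target: VC(#6) = (2, 0, 1)

(2, 0, 1)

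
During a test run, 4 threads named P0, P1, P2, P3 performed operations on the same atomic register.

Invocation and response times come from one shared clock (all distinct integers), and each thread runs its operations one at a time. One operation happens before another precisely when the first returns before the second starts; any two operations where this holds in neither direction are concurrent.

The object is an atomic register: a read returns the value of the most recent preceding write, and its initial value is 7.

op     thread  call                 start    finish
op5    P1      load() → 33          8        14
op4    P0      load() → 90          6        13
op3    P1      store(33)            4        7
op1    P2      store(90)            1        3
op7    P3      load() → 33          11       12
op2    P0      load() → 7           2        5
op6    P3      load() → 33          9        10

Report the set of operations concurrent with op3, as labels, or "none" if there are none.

op2, op4

overlap test against op3 [4,7]: concurrent iff the interval meets 4..7
op1 [1,3]: before
op2 [2,5]: concurrent
op4 [6,13]: concurrent
op5 [8,14]: after
op6 [9,10]: after
op7 [11,12]: after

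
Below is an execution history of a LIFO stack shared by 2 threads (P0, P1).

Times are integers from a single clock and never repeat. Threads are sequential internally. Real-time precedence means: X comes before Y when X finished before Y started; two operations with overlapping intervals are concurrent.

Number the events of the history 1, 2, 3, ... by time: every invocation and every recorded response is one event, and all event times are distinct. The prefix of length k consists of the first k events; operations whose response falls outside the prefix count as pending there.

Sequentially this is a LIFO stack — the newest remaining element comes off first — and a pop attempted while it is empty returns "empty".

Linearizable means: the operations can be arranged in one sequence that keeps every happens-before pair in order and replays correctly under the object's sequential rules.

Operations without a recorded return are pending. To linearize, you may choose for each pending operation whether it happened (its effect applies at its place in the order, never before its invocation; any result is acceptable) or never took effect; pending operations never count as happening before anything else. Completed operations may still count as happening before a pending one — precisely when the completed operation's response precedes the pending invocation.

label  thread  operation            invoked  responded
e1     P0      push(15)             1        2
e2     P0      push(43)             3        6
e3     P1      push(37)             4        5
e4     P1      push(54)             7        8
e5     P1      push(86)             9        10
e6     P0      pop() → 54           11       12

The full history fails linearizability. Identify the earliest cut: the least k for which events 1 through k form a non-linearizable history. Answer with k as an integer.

events 1..11 are linearizable; a witness order is e1, e2, e3, e4, e5:
step 1: e1 push(15) — stack <15>
step 2: e2 push(43) — stack <15,43>
step 3: e3 push(37) — stack <15,43,37>
step 4: e4 push(54) — stack <15,43,37,54>
step 5: e5 push(86) — stack <15,43,37,54,86>
include event 12 — e6 responding at 12 — and every candidate order breaks
one such order, e1, e2, e3, e4, e5, e6, breaks at step 6 where e6 pop() → 54 is illegal
one such order, e1, e3, e2, e4, e5, e6, breaks at step 6 where e6 pop() → 54 is illegal

12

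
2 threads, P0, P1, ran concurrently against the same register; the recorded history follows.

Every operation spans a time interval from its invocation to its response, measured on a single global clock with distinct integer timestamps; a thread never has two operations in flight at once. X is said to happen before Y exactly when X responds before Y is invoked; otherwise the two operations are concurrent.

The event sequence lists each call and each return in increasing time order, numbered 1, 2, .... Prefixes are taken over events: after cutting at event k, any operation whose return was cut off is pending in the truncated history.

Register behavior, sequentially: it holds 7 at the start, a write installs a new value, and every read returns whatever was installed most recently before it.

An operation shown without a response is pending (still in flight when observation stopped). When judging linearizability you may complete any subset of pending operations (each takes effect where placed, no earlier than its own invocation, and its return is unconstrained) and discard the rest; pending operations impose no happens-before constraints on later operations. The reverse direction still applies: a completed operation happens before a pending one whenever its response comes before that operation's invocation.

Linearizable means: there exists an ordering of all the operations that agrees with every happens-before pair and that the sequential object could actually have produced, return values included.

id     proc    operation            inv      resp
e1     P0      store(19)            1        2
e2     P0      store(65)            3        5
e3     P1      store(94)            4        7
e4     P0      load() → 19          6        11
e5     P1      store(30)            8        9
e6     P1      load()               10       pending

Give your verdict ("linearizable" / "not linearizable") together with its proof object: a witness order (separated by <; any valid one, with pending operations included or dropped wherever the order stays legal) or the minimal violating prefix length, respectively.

the violation lands at event 11, e4's response at time 11: events 1..10 linearize, events 1..11 do not
5 completed operations, 5 real-time-consistent orders — every register replay fails
include/drop combinations of the 1 pending operation (e6) were all tried; none helps
take e1, e2, e3, e4, e5 (pending dropped): step 4 already fails, because e4 load() → 19 cannot occur there
take e1, e2, e3, e5, e4 (pending dropped): step 5 already fails, because e4 load() → 19 cannot occur there

not linearizable — minimal violating prefix: 11 events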